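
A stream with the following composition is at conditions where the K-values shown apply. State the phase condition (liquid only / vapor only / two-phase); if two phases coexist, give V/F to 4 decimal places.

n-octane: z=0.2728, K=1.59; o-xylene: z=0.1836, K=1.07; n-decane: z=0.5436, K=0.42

liquid only

ΣzᵢKᵢ = 0.8585; Σzᵢ/Kᵢ = 1.6374.
Since ΣzᵢKᵢ < 1 the mixture is below its bubble point — single liquid phase.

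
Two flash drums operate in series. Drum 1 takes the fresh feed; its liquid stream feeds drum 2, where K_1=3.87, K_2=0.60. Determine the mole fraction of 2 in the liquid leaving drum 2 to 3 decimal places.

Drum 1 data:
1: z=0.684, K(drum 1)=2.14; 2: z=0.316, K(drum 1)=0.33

x_2 (drum 2) = 0.878

Drum 1:
Let ψ₁ = V/F and solve Σ zᵢ(Kᵢ−1)/(1+ψ₁(Kᵢ−1)) = 0.
Check two-phase: ΣzᵢKᵢ = 1.568 > 1 and Σzᵢ/Kᵢ = 1.277 > 1, so g(0) = 0.568 > 0 and g(1) = -0.277 < 0.
Iterate (Newton) starting at ψ₁ = 0.41:
  ψ₁ = 0.410: g = 0.2395, g' = -0.682 → ψ₁ = 0.761
  ψ₁ = 0.761: g = -0.0143, g' = -0.845 → ψ₁ = 0.744
Converged at ψ₁ = 0.744.
Drum-1 compositions:
  1: x = 0.370, y = 0.792
  2: x = 0.630, y = 0.208
Drum-2 feed = drum-1 liquid: z₂ = (0.3702, 0.6298).
Drum 2:
Rachford–Rice: g(ψ₂) = Σ zᵢ(Kᵢ−1)/(1+ψ₂(Kᵢ−1)) = 0.
Check two-phase: ΣzᵢKᵢ = 1.810 > 1 and Σzᵢ/Kᵢ = 1.145 > 1, so g(0) = 0.810 > 0 and g(1) = -0.145 < 0.
Binary case is linear: z₁(K₁−1)(1+ψ₂(K₂−1)) + z₂(K₂−1)(1+ψ₂(K₁−1)) = 0
⇒ ψ₂ = [z₁(K₁−1)+z₂(K₂−1)] / [−(K₁−1)(K₂−1)] = 0.8104/1.1480 = 0.706
  1: x = 0.122, y = 0.473
  2: x = 0.878, y = 0.527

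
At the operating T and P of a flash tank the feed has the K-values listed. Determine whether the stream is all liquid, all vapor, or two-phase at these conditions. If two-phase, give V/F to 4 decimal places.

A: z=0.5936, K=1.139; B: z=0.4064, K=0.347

all liquid

ΣzᵢKᵢ = 0.8171; Σzᵢ/Kᵢ = 1.6923.
Since ΣzᵢKᵢ < 1 the mixture is below its bubble point — single liquid phase.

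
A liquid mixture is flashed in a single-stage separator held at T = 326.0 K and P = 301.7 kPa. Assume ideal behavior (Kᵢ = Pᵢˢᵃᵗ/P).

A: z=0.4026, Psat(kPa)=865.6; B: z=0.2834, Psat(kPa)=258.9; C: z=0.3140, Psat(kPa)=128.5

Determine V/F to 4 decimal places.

Raoult's law: Kᵢ = Pᵢˢᵃᵗ/P = Pᵢˢᵃᵗ/301.7.
  K_A = 865.6/301.7 = 2.869075, K_B = 258.9/301.7 = 0.858137, K_C = 128.5/301.7 = 0.425920
Material balance + equilibrium reduce to Σ zᵢ(Kᵢ−1)/(1+V/F(Kᵢ−1)) = 0.
Check two-phase: ΣzᵢKᵢ = 1.5320 > 1 and Σzᵢ/Kᵢ = 1.2078 > 1, so g(0) = 0.5320 > 0 and g(1) = -0.2078 < 0.
Newton–Raphson from V/F = 0.68:
  V/F = 0.6800: g = -0.00884, g' = -0.5581 → V/F = 0.6642
Converged at V/F = 0.6642.

V/F = 0.6642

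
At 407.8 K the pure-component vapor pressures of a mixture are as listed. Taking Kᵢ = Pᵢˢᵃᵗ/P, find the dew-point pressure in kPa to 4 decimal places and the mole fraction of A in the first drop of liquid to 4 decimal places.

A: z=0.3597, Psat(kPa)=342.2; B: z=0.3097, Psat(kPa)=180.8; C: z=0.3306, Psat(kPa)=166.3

At the dew point ψ → 1, so Σzᵢ/Kᵢ = 1 with Kᵢ = Pᵢˢᵃᵗ/P ⇒ 1/P = Σzᵢ/Pᵢˢᵃᵗ.
1/P = 0.3597/342.2 + 0.3097/180.8 + 0.3306/166.3 = 0.0047521 ⇒ P = 210.4352 kPa
xᵢ = zᵢP/Pᵢˢᵃᵗ ⇒ x_A = 0.3597·210.4352/342.2 = 0.2212

Pdew = 210.4352 kPa, x_A = 0.2212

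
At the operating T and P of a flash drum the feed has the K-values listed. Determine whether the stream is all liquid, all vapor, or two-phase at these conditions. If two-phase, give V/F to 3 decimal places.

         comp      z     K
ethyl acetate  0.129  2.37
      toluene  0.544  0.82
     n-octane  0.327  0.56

ΣzᵢKᵢ = 0.935; Σzᵢ/Kᵢ = 1.302.
Since ΣzᵢKᵢ < 1 the mixture is below its bubble point — single liquid phase.

all liquid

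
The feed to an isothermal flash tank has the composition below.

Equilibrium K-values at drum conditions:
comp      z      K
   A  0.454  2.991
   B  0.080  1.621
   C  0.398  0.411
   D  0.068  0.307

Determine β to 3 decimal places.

β = 0.606

Material balance + equilibrium reduce to Σ zᵢ(Kᵢ−1)/(1+β(Kᵢ−1)) = 0.
g(0) = ΣzᵢKᵢ − 1 = 0.672 and g(1) = 1 − Σzᵢ/Kᵢ = -0.391, so a root lies in (0, 1).
Iterate (Newton) starting at β = 0.63:
  β = 0.630: g = -0.0197, g' = -0.822 → β = 0.606
Converged at β = 0.606.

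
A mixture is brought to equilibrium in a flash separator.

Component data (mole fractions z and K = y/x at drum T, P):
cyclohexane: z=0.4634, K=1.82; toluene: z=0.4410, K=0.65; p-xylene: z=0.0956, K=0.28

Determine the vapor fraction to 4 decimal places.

Let ψ = V/F and solve Σ zᵢ(Kᵢ−1)/(1+ψ(Kᵢ−1)) = 0.
Check two-phase: ΣzᵢKᵢ = 1.1568 > 1 and Σzᵢ/Kᵢ = 1.2745 > 1, so g(0) = 0.1568 > 0 and g(1) = -0.2745 < 0.
Iterate (Newton) starting at ψ = 0.4:
  ψ = 0.4000: g = 0.00998, g' = -0.3475 → ψ = 0.4287
Converged at ψ = 0.4287.

ψ = 0.4287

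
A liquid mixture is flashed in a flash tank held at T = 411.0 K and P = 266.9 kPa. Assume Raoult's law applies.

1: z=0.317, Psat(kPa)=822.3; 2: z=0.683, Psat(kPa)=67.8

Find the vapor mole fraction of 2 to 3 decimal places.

y_2 = 0.187

Raoult's law: Kᵢ = Pᵢˢᵃᵗ/P = Pᵢˢᵃᵗ/266.9.
  K_1 = 822.3/266.9 = 3.08093, K_2 = 67.8/266.9 = 0.25403
Rachford–Rice: g(V/F) = Σ zᵢ(Kᵢ−1)/(1+V/F(Kᵢ−1)) = 0.
g(0) = ΣzᵢKᵢ − 1 = 0.150 and g(1) = 1 − Σzᵢ/Kᵢ = -1.792, so a root lies in (0, 1).
Binary case is linear: z₁(K₁−1)(1+V/F(K₂−1)) + z₂(K₂−1)(1+V/F(K₁−1)) = 0
⇒ V/F = [z₁(K₁−1)+z₂(K₂−1)] / [−(K₁−1)(K₂−1)] = 0.1502/1.5523 = 0.097
Compositions from xᵢ = zᵢ/(1+V/F(Kᵢ−1)), yᵢ = Kᵢxᵢ:
  1: x = 0.264, y = 0.813
  2: x = 0.736, y = 0.187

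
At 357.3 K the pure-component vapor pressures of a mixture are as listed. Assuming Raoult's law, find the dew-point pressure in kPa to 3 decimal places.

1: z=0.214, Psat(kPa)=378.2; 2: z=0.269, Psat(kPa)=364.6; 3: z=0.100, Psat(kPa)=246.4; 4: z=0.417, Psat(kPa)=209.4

Pdew = 270.206 kPa

At the dew point ψ → 1, so Σzᵢ/Kᵢ = 1 with Kᵢ = Pᵢˢᵃᵗ/P ⇒ 1/P = Σzᵢ/Pᵢˢᵃᵗ.
1/P = 0.214/378.2 + 0.269/364.6 + 0.100/246.4 + 0.417/209.4 = 0.003701 ⇒ P = 270.206 kPa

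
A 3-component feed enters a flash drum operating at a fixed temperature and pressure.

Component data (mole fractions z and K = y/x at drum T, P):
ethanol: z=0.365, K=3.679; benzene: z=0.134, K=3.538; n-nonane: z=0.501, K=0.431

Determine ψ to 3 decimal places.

ψ = 0.687

Let ψ = V/F and solve Σ zᵢ(Kᵢ−1)/(1+ψ(Kᵢ−1)) = 0.
g(0) = ΣzᵢKᵢ − 1 = 1.033 and g(1) = 1 − Σzᵢ/Kᵢ = -0.299, so a root lies in (0, 1).
Iterate (Newton) starting at ψ = 0.35:
  ψ = 0.350: g = 0.3288, g' = -1.193 → ψ = 0.626
  ψ = 0.626: g = 0.0541, g' = -0.886 → ψ = 0.687
Converged at ψ = 0.687.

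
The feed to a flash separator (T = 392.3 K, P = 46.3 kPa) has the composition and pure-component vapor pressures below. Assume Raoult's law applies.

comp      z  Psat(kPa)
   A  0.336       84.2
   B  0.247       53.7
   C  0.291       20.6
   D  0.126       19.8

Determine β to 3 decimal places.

β = 0.234

Raoult's law: Kᵢ = Pᵢˢᵃᵗ/P = Pᵢˢᵃᵗ/46.3.
  K_A = 84.2/46.3 = 1.81857, K_B = 53.7/46.3 = 1.15983, K_C = 20.6/46.3 = 0.44492, K_D = 19.8/46.3 = 0.42765
Rachford–Rice: g(β) = Σ zᵢ(Kᵢ−1)/(1+β(Kᵢ−1)) = 0.
g(0) = ΣzᵢKᵢ − 1 = 0.081 and g(1) = 1 − Σzᵢ/Kᵢ = -0.346, so a root lies in (0, 1).
Newton iteration, β⁰ = 0.52:
  β = 0.520: g = -0.1004, g' = -0.377 → β = 0.254
  β = 0.254: g = -0.0067, g' = -0.338 → β = 0.234
Converged at β = 0.234.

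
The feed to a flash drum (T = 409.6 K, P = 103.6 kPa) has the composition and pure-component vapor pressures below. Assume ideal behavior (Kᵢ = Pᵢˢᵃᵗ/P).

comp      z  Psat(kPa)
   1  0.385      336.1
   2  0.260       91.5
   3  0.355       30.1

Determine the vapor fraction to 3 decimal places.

Raoult's law: Kᵢ = Pᵢˢᵃᵗ/P = Pᵢˢᵃᵗ/103.6.
  K_1 = 336.1/103.6 = 3.24421, K_2 = 91.5/103.6 = 0.88320, K_3 = 30.1/103.6 = 0.29054
Rachford–Rice: g(ψ) = Σ zᵢ(Kᵢ−1)/(1+ψ(Kᵢ−1)) = 0.
g(0) = ΣzᵢKᵢ − 1 = 0.582 and g(1) = 1 − Σzᵢ/Kᵢ = -0.635, so a root lies in (0, 1).
Newton iteration, ψ⁰ = 0.5:
  ψ = 0.500: g = -0.0154, g' = -0.864 → ψ = 0.482
Converged at ψ = 0.482.

ψ = 0.482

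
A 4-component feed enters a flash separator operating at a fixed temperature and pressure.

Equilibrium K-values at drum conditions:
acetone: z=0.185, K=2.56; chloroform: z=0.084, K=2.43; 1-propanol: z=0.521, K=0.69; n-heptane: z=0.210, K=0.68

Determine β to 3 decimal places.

β = 0.378

Newton–Raphson from β = 0.47:
  β = 0.470: g = -0.0298, g' = -0.310 → β = 0.374
  β = 0.374: g = 0.0016, g' = -0.344 → β = 0.378
Converged at β = 0.378.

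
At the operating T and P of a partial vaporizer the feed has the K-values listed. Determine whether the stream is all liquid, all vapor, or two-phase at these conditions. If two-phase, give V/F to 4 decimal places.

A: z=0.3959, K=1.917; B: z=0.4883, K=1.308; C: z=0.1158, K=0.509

all vapor

ΣzᵢKᵢ = 1.4566; Σzᵢ/Kᵢ = 0.8073.
Since Σzᵢ/Kᵢ < 1 the mixture is above its dew point — single vapor phase.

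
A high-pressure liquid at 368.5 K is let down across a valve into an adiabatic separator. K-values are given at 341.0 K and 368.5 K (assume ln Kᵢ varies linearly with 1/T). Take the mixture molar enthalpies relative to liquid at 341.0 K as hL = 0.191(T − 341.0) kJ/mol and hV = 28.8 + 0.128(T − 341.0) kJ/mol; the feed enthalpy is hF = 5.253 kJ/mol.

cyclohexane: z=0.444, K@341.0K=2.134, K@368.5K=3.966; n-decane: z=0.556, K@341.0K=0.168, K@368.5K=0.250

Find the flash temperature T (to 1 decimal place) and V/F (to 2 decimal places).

T = 346.2 K, V/F = 0.15

Adiabatic flash: solve Rachford–Rice at each trial T, then check hF = ψ·hV(T) + (1−ψ)·hL(T).
  T = 341.0 K: K = (2.134, 0.168), RR gives ψ = 0.043, H_out = 1.249 kJ/mol
  T = 368.5 K: K = (3.966, 0.250), RR gives ψ = 0.405, H_out = 16.202 kJ/mol
  T = 354.8 K: K = (2.948, 0.207), RR gives ψ = 0.274, H_out = 10.294 kJ/mol
  T = 347.9 K: K = (2.516, 0.187), RR gives ψ = 0.179, H_out = 6.401 kJ/mol
  T = 344.4 K: K = (2.316, 0.177), RR gives ψ = 0.117, H_out = 3.998 kJ/mol
  T = 346.1 K: K = (2.412, 0.182), RR gives ψ = 0.149, H_out = 5.211 kJ/mol
Linear interpolation between T = 346.1 (H_out = 5.211) and T = 347.9 (H_out = 6.401) on hF = 5.253 gives T ≈ 346.2 K, at which ψ = 0.15.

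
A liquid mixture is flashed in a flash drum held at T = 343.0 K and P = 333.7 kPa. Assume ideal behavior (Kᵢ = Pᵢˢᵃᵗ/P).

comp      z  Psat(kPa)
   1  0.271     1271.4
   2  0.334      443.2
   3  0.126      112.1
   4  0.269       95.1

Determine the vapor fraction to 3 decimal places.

ψ = 0.484

Raoult's law: Kᵢ = Pᵢˢᵃᵗ/P = Pᵢˢᵃᵗ/333.7.
  K_1 = 1271.4/333.7 = 3.81001, K_2 = 443.2/333.7 = 1.32814, K_3 = 112.1/333.7 = 0.33593, K_4 = 95.1/333.7 = 0.28499
Newton–Raphson from ψ = 0.49:
  ψ = 0.490: g = -0.0053, g' = -0.853 → ψ = 0.484
Converged at ψ = 0.484.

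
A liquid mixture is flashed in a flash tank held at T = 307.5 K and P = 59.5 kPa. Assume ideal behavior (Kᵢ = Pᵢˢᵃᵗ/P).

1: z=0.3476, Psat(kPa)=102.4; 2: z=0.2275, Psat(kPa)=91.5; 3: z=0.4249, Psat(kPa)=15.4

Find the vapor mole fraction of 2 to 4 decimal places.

y_2 = 0.3287

Raoult's law: Kᵢ = Pᵢˢᵃᵗ/P = Pᵢˢᵃᵗ/59.5.
  K_1 = 102.4/59.5 = 1.721008, K_2 = 91.5/59.5 = 1.537815, K_3 = 15.4/59.5 = 0.258824
Rachford–Rice: g(β) = Σ zᵢ(Kᵢ−1)/(1+β(Kᵢ−1)) = 0.
Feasibility: ΣzᵢKᵢ = 1.0580, Σzᵢ/Kᵢ = 1.9916 — both > 1, two phases present.
Iterate (Newton) starting at β = 0.5:
  β = 0.5000: g = -0.21971, g' = -0.7277 → β = 0.1981
  β = 0.1981: g = -0.03923, g' = -0.5128 → β = 0.1216
  β = 0.1216: g = -0.00083, g' = -0.4927 → β = 0.1199
Converged at β = 0.1199.
Compositions from xᵢ = zᵢ/(1+β(Kᵢ−1)), yᵢ = Kᵢxᵢ:
  1: x = 0.3200, y = 0.5506
  2: x = 0.2137, y = 0.3287
  3: x = 0.4663, y = 0.1207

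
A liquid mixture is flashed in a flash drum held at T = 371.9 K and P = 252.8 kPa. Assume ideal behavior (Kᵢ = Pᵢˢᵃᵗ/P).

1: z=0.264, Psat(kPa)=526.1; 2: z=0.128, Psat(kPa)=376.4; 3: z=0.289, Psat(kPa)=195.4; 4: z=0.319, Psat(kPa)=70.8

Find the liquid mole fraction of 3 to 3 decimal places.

Raoult's law: Kᵢ = Pᵢˢᵃᵗ/P = Pᵢˢᵃᵗ/252.8.
  K_1 = 526.1/252.8 = 2.08109, K_2 = 376.4/252.8 = 1.48892, K_3 = 195.4/252.8 = 0.77294, K_4 = 70.8/252.8 = 0.28006
Iterate (Newton) starting at ψ = 0.63:
  ψ = 0.630: g = -0.2792, g' = -0.701 → ψ = 0.232
  ψ = 0.232: g = -0.0605, g' = -0.477 → ψ = 0.105
Converged at ψ = 0.105.
Compositions from xᵢ = zᵢ/(1+ψ(Kᵢ−1)), yᵢ = Kᵢxᵢ:
  1: x = 0.237, y = 0.493
  2: x = 0.122, y = 0.181
  3: x = 0.296, y = 0.229
  4: x = 0.345, y = 0.097

x_3 = 0.296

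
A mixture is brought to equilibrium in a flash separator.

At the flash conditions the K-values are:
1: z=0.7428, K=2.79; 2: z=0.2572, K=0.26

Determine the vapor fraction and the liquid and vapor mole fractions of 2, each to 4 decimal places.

ψ = 0.8601, x_2 = 0.7075, y_2 = 0.1840

Material balance + equilibrium reduce to Σ zᵢ(Kᵢ−1)/(1+ψ(Kᵢ−1)) = 0.
Check two-phase: ΣzᵢKᵢ = 2.1393 > 1 and Σzᵢ/Kᵢ = 1.2555 > 1, so g(0) = 1.1393 > 0 and g(1) = -0.2555 < 0.
Binary case is linear: z₁(K₁−1)(1+ψ(K₂−1)) + z₂(K₂−1)(1+ψ(K₁−1)) = 0
⇒ ψ = [z₁(K₁−1)+z₂(K₂−1)] / [−(K₁−1)(K₂−1)] = 1.13928/1.32460 = 0.8601
Compositions from xᵢ = zᵢ/(1+ψ(Kᵢ−1)), yᵢ = Kᵢxᵢ:
  1: x = 0.2925, y = 0.8160
  2: x = 0.7075, y = 0.1840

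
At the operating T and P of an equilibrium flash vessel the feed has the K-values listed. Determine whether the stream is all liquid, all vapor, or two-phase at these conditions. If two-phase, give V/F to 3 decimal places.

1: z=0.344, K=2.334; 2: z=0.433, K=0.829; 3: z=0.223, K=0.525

ΣzᵢKᵢ = 1.279; Σzᵢ/Kᵢ = 1.094.
Both exceed 1, so a two-phase solution exists.
Rachford–Rice: g(ψ) = Σ zᵢ(Kᵢ−1)/(1+ψ(Kᵢ−1)) = 0.
Newton–Raphson from ψ = 0.38:
  ψ = 0.380: g = 0.0961, g' = -0.359 → ψ = 0.648
  ψ = 0.648: g = 0.0099, g' = -0.297 → ψ = 0.681
Converged at ψ = 0.681.

two-phase, V/F = 0.681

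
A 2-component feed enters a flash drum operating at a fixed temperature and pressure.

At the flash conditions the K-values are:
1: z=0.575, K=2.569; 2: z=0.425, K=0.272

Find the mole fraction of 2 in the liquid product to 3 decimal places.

Let β = V/F and solve Σ zᵢ(Kᵢ−1)/(1+β(Kᵢ−1)) = 0.
Check two-phase: ΣzᵢKᵢ = 1.593 > 1 and Σzᵢ/Kᵢ = 1.786 > 1, so g(0) = 0.593 > 0 and g(1) = -0.786 < 0.
Iterate (Newton) starting at β = 0.5:
  β = 0.500: g = 0.0191, g' = -1.001 → β = 0.519
Converged at β = 0.519.
Compositions from xᵢ = zᵢ/(1+β(Kᵢ−1)), yᵢ = Kᵢxᵢ:
  1: x = 0.317, y = 0.814
  2: x = 0.683, y = 0.186

x_2 = 0.683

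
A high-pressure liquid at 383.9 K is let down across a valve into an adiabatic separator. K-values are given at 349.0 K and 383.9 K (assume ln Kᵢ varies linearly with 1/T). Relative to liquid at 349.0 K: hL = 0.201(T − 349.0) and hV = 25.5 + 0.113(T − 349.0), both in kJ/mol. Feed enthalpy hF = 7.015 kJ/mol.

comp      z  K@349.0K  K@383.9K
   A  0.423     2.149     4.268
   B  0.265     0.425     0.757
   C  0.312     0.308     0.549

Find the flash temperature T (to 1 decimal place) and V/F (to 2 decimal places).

T = 352.6 K, V/F = 0.25

Adiabatic flash: solve Rachford–Rice at each trial T, then check hF = ψ·hV(T) + (1−ψ)·hL(T).
  T = 349.0 K: K = (2.149, 0.425, 0.308), RR gives ψ = 0.160, H_out = 4.078 kJ/mol
  T = 383.9 K: K = (4.268, 0.757, 0.549), RR gives ψ = 0.964, H_out = 28.638 kJ/mol
  T = 366.4 K: K = (3.075, 0.575, 0.417), RR gives ψ = 0.543, H_out = 16.502 kJ/mol
  T = 357.7 K: K = (2.582, 0.496, 0.360), RR gives ψ = 0.365, H_out = 10.768 kJ/mol
  T = 353.4 K: K = (2.361, 0.460, 0.333), RR gives ψ = 0.270, H_out = 7.657 kJ/mol
  T = 351.2 K: K = (2.253, 0.442, 0.321), RR gives ψ = 0.217, H_out = 5.930 kJ/mol
Linear interpolation between T = 351.2 (H_out = 5.930) and T = 353.4 (H_out = 7.657) on hF = 7.015 gives T ≈ 352.6 K, at which ψ = 0.25.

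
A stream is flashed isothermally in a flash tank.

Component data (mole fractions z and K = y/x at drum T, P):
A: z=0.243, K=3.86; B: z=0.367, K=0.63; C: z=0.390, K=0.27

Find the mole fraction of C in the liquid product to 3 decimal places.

Newton iteration, V/F⁰ = 0.54:
  V/F = 0.540: g = -0.3665, g' = -0.952 → V/F = 0.155
  V/F = 0.155: g = 0.0165, g' = -1.275 → V/F = 0.168
Converged at V/F = 0.168.
Compositions from xᵢ = zᵢ/(1+V/F(Kᵢ−1)), yᵢ = Kᵢxᵢ:
  A: x = 0.164, y = 0.633
  B: x = 0.391, y = 0.247
  C: x = 0.445, y = 0.120

x_C = 0.445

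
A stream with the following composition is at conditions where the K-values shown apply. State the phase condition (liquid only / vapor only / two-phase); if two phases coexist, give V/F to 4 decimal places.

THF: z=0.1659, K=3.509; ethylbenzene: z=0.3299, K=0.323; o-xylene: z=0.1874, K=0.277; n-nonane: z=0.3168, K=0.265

ΣzᵢKᵢ = 0.8246; Σzᵢ/Kᵢ = 2.9406.
Since ΣzᵢKᵢ < 1 the mixture is below its bubble point — single liquid phase.

liquid only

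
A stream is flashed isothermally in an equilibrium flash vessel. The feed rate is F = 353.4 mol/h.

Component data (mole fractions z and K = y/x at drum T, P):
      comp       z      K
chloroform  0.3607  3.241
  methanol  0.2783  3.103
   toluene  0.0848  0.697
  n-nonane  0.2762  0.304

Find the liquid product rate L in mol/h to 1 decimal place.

Material balance + equilibrium reduce to Σ zᵢ(Kᵢ−1)/(1+ψ(Kᵢ−1)) = 0.
Check two-phase: ΣzᵢKᵢ = 2.1757 > 1 and Σzᵢ/Kᵢ = 1.2312 > 1, so g(0) = 1.1757 > 0 and g(1) = -0.2312 < 0.
Newton iteration, ψ⁰ = 0.52:
  ψ = 0.5200: g = 0.32109, g' = -1.0068 → ψ = 0.8389
  ψ = 0.8389: g = -0.00405, g' = -1.1662 → ψ = 0.8355
  ψ = 0.8355: g = -0.00001, g' = -1.1593 → ψ = 0.8354
Converged at ψ = 0.8354.
Then V = ψ·F = 0.8354·353.4 = 295.2 mol/h and L = F − V = 58.2 mol/h.

L = 58.2 mol/h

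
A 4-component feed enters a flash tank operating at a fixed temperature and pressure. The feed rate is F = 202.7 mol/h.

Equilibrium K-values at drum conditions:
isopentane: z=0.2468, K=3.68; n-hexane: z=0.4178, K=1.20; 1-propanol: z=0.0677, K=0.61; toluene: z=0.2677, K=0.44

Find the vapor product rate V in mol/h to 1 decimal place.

V = 150.6 mol/h

Material balance + equilibrium reduce to Σ zᵢ(Kᵢ−1)/(1+ψ(Kᵢ−1)) = 0.
Feasibility: ΣzᵢKᵢ = 1.5687, Σzᵢ/Kᵢ = 1.1346 — both > 1, two phases present.
Iterate (Newton) starting at ψ = 0.62:
  ψ = 0.6200: g = 0.05838, g' = -0.4784 → ψ = 0.7420
  ψ = 0.7420: g = 0.00042, g' = -0.4773 → ψ = 0.7429
Converged at ψ = 0.7429.
Then V = ψ·F = 0.7429·202.7 = 150.6 mol/h and L = F − V = 52.1 mol/h.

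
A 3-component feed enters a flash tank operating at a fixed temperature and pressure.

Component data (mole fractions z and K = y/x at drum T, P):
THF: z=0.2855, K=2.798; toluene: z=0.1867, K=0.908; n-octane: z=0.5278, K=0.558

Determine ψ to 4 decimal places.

ψ = 0.3944

Material balance + equilibrium reduce to Σ zᵢ(Kᵢ−1)/(1+ψ(Kᵢ−1)) = 0.
Feasibility: ΣzᵢKᵢ = 1.2629, Σzᵢ/Kᵢ = 1.2535 — both > 1, two phases present.
Newton iteration, ψ⁰ = 0.31:
  ψ = 0.3100: g = 0.04160, g' = -0.5207 → ψ = 0.3899
  ψ = 0.3899: g = 0.00209, g' = -0.4712 → ψ = 0.3943
  ψ = 0.3943: g = 0.00001, g' = -0.4689 → ψ = 0.3944
Converged at ψ = 0.3944.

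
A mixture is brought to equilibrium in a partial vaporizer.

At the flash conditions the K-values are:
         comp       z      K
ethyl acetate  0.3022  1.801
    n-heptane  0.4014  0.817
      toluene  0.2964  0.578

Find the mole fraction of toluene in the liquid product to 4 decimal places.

x_toluene = 0.3209

Iterate (Newton) starting at V/F = 0.3:
  V/F = 0.3000: g = -0.02577, g' = -0.2103 → V/F = 0.1775
  V/F = 0.1775: g = 0.00081, g' = -0.2247 → V/F = 0.1811
Converged at V/F = 0.1811.
Compositions from xᵢ = zᵢ/(1+V/F(Kᵢ−1)), yᵢ = Kᵢxᵢ:
  ethyl acetate: x = 0.2639, y = 0.4753
  n-heptane: x = 0.4152, y = 0.3392
  toluene: x = 0.3209, y = 0.1855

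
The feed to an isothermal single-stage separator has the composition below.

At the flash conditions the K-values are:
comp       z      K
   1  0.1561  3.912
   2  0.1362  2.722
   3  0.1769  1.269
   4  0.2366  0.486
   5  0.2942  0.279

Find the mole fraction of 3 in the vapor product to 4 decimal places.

Rachford–Rice: g(β) = Σ zᵢ(Kᵢ−1)/(1+β(Kᵢ−1)) = 0.
Feasibility: ΣzᵢKᵢ = 1.4030, Σzᵢ/Kᵢ = 1.7707 — both > 1, two phases present.
Iterate (Newton) starting at β = 0.5:
  β = 0.5000: g = -0.14232, g' = -0.8332 → β = 0.3292
  β = 0.3292: g = 0.00097, g' = -0.8739 → β = 0.3303
Converged at β = 0.3303.
Compositions from xᵢ = zᵢ/(1+β(Kᵢ−1)), yᵢ = Kᵢxᵢ:
  1: x = 0.0796, y = 0.3113
  2: x = 0.0868, y = 0.2363
  3: x = 0.1625, y = 0.2062
  4: x = 0.2850, y = 0.1385
  5: x = 0.3862, y = 0.1077

y_3 = 0.2062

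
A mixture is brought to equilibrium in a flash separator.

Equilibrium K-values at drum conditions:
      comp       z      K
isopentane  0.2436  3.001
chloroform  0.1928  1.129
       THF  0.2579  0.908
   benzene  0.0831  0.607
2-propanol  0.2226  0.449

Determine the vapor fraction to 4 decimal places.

ψ = 0.5829

Material balance + equilibrium reduce to Σ zᵢ(Kᵢ−1)/(1+ψ(Kᵢ−1)) = 0.
g(0) = ΣzᵢKᵢ − 1 = 0.3333 and g(1) = 1 − Σzᵢ/Kᵢ = -0.1686, so a root lies in (0, 1).
Newton–Raphson from ψ = 0.59:
  ψ = 0.5900: g = -0.00269, g' = -0.3805 → ψ = 0.5829
Converged at ψ = 0.5829.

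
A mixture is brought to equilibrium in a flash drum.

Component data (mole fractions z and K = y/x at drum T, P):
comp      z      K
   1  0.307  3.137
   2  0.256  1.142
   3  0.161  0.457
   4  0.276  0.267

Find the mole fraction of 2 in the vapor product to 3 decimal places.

y_2 = 0.277

Let ψ = V/F and solve Σ zᵢ(Kᵢ−1)/(1+ψ(Kᵢ−1)) = 0.
g(0) = ΣzᵢKᵢ − 1 = 0.403 and g(1) = 1 − Σzᵢ/Kᵢ = -0.708, so a root lies in (0, 1).
Iterate (Newton) starting at ψ = 0.39:
  ψ = 0.390: g = -0.0019, g' = -0.789 → ψ = 0.388
Converged at ψ = 0.388.
Compositions from xᵢ = zᵢ/(1+ψ(Kᵢ−1)), yᵢ = Kᵢxᵢ:
  1: x = 0.168, y = 0.527
  2: x = 0.243, y = 0.277
  3: x = 0.204, y = 0.093
  4: x = 0.386, y = 0.103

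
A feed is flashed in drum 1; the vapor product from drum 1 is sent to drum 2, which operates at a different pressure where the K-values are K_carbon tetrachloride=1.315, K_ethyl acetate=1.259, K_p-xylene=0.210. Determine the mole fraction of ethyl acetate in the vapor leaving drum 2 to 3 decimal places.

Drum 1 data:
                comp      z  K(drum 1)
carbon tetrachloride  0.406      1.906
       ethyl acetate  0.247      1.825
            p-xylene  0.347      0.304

Drum 1:
Material balance + equilibrium reduce to Σ zᵢ(Kᵢ−1)/(1+ψ₁(Kᵢ−1)) = 0.
g(0) = ΣzᵢKᵢ − 1 = 0.330 and g(1) = 1 − Σzᵢ/Kᵢ = -0.490, so a root lies in (0, 1).
Newton–Raphson from ψ₁ = 0.65:
  ψ₁ = 0.650: g = -0.0769, g' = -0.764 → ψ₁ = 0.549
  ψ₁ = 0.549: g = -0.0052, g' = -0.669 → ψ₁ = 0.542
Converged at ψ₁ = 0.542.
Drum-1 compositions:
  carbon tetrachloride: x = 0.272, y = 0.519
  ethyl acetate: x = 0.171, y = 0.312
  p-xylene: x = 0.557, y = 0.169
Drum-2 feed = drum-1 vapor: z₂ = (0.5191, 0.3116, 0.1693).
Drum 2:
Iterate (Newton) starting at ψ₂ = 0.5:
  ψ₂ = 0.500: g = -0.0084, g' = -0.343 → ψ₂ = 0.476
  ψ₂ = 0.476: g = -0.0002, g' = -0.327 → ψ₂ = 0.475
Converged at ψ₂ = 0.475.
  carbon tetrachloride: x = 0.452, y = 0.594
  ethyl acetate: x = 0.277, y = 0.349
  p-xylene: x = 0.271, y = 0.057

y_ethyl acetate (drum 2) = 0.349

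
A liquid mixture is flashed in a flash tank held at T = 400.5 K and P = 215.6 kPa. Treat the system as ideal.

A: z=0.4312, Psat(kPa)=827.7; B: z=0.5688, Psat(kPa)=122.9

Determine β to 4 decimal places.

Raoult's law: Kᵢ = Pᵢˢᵃᵗ/P = Pᵢˢᵃᵗ/215.6.
  K_A = 827.7/215.6 = 3.839054, K_B = 122.9/215.6 = 0.570037
Material balance + equilibrium reduce to Σ zᵢ(Kᵢ−1)/(1+β(Kᵢ−1)) = 0.
Check two-phase: ΣzᵢKᵢ = 1.9796 > 1 and Σzᵢ/Kᵢ = 1.1101 > 1, so g(0) = 0.9796 > 0 and g(1) = -0.1101 < 0.
Binary case is linear: z₁(K₁−1)(1+β(K₂−1)) + z₂(K₂−1)(1+β(K₁−1)) = 0
⇒ β = [z₁(K₁−1)+z₂(K₂−1)] / [−(K₁−1)(K₂−1)] = 0.97964/1.22069 = 0.8025

β = 0.8025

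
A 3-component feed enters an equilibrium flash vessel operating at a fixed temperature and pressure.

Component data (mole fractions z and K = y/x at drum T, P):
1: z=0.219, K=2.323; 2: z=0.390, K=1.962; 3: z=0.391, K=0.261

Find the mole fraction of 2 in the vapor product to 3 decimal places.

Let ψ = V/F and solve Σ zᵢ(Kᵢ−1)/(1+ψ(Kᵢ−1)) = 0.
Check two-phase: ΣzᵢKᵢ = 1.376 > 1 and Σzᵢ/Kᵢ = 1.791 > 1, so g(0) = 0.376 > 0 and g(1) = -0.791 < 0.
Newton iteration, ψ⁰ = 0.56:
  ψ = 0.560: g = -0.0827, g' = -0.900 → ψ = 0.468
  ψ = 0.468: g = -0.0042, g' = -0.817 → ψ = 0.463
Converged at ψ = 0.463.
Compositions from xᵢ = zᵢ/(1+ψ(Kᵢ−1)), yᵢ = Kᵢxᵢ:
  1: x = 0.136, y = 0.315
  2: x = 0.270, y = 0.529
  3: x = 0.594, y = 0.155

y_2 = 0.529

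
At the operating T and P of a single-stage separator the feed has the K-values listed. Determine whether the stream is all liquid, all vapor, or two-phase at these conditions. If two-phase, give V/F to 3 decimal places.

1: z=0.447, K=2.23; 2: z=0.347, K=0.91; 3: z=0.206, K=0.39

two-phase, V/F = 0.796

ΣzᵢKᵢ = 1.393; Σzᵢ/Kᵢ = 1.110.
Both exceed 1, so a two-phase solution exists.
Newton iteration, ψ⁰ = 0.5:
  ψ = 0.500: g = 0.1269, g' = -0.421 → ψ = 0.801
  ψ = 0.801: g = -0.0026, g' = -0.468 → ψ = 0.796
Converged at ψ = 0.796.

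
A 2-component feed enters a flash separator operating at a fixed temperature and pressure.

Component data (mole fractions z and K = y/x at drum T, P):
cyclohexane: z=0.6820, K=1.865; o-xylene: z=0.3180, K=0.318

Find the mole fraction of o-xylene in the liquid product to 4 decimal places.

x_o-xylene = 0.5591

Binary case is linear: z₁(K₁−1)(1+ψ(K₂−1)) + z₂(K₂−1)(1+ψ(K₁−1)) = 0
⇒ ψ = [z₁(K₁−1)+z₂(K₂−1)] / [−(K₁−1)(K₂−1)] = 0.37305/0.58993 = 0.6324
Compositions from xᵢ = zᵢ/(1+ψ(Kᵢ−1)), yᵢ = Kᵢxᵢ:
  cyclohexane: x = 0.4409, y = 0.8222
  o-xylene: x = 0.5591, y = 0.1778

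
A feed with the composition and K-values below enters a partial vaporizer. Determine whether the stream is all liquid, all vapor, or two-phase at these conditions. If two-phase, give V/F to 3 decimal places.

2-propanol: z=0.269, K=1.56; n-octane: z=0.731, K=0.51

all liquid

ΣzᵢKᵢ = 0.792; Σzᵢ/Kᵢ = 1.606.
Since ΣzᵢKᵢ < 1 the mixture is below its bubble point — single liquid phase.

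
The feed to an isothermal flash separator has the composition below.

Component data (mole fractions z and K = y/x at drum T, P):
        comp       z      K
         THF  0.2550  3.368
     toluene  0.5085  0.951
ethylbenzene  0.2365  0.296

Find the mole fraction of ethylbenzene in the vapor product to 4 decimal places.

y_ethylbenzene = 0.1068

Material balance + equilibrium reduce to Σ zᵢ(Kᵢ−1)/(1+V/F(Kᵢ−1)) = 0.
Feasibility: ΣzᵢKᵢ = 1.4124, Σzᵢ/Kᵢ = 1.4094 — both > 1, two phases present.
Iterate (Newton) starting at V/F = 0.5:
  V/F = 0.5000: g = -0.00600, g' = -0.5802 → V/F = 0.4897
Converged at V/F = 0.4897.
Compositions from xᵢ = zᵢ/(1+V/F(Kᵢ−1)), yᵢ = Kᵢxᵢ:
  THF: x = 0.1181, y = 0.3977
  toluene: x = 0.5210, y = 0.4955
  ethylbenzene: x = 0.3609, y = 0.1068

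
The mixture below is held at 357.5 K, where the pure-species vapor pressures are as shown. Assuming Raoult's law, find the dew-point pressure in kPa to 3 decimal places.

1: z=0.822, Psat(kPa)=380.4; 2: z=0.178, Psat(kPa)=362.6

Pdew = 377.105 kPa

At the dew point ψ → 1, so Σzᵢ/Kᵢ = 1 with Kᵢ = Pᵢˢᵃᵗ/P ⇒ 1/P = Σzᵢ/Pᵢˢᵃᵗ.
1/P = 0.822/380.4 + 0.178/362.6 = 0.002652 ⇒ P = 377.105 kPa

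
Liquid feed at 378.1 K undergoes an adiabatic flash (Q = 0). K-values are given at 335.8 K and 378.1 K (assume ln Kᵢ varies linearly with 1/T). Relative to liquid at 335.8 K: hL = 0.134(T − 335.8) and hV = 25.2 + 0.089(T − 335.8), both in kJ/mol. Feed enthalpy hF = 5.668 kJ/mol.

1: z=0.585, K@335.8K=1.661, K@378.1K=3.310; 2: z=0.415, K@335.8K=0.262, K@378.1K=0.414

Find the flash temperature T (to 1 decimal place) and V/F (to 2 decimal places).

Adiabatic flash: solve Rachford–Rice at each trial T, then check hF = ψ·hV(T) + (1−ψ)·hL(T).
  T = 335.8 K: K = (1.661, 0.262), RR gives ψ = 0.165, H_out = 4.154 kJ/mol
  T = 378.1 K: K = (3.310, 0.414), RR gives ψ = 0.819, H_out = 24.740 kJ/mol
  T = 357.0 K: K = (2.395, 0.334), RR gives ψ = 0.581, H_out = 16.926 kJ/mol
  T = 346.4 K: K = (2.006, 0.297), RR gives ψ = 0.419, H_out = 11.790 kJ/mol
  T = 341.1 K: K = (1.828, 0.279), RR gives ψ = 0.310, H_out = 8.457 kJ/mol
  T = 338.5 K: K = (1.745, 0.271), RR gives ψ = 0.245, H_out = 6.502 kJ/mol
  T = 337.1 K: K = (1.701, 0.266), RR gives ψ = 0.205, H_out = 5.331 kJ/mol
Linear interpolation between T = 337.1 (H_out = 5.331) and T = 338.5 (H_out = 6.502) on hF = 5.668 gives T ≈ 337.5 K, at which ψ = 0.22.

T = 337.5 K, V/F = 0.22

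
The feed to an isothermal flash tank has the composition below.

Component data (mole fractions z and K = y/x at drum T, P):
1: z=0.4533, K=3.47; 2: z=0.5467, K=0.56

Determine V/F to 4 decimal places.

Rachford–Rice: g(V/F) = Σ zᵢ(Kᵢ−1)/(1+V/F(Kᵢ−1)) = 0.
Check two-phase: ΣzᵢKᵢ = 1.8791 > 1 and Σzᵢ/Kᵢ = 1.1069 > 1, so g(0) = 0.8791 > 0 and g(1) = -0.1069 < 0.
Binary case is linear: z₁(K₁−1)(1+V/F(K₂−1)) + z₂(K₂−1)(1+V/F(K₁−1)) = 0
⇒ V/F = [z₁(K₁−1)+z₂(K₂−1)] / [−(K₁−1)(K₂−1)] = 0.87910/1.08680 = 0.8089

V/F = 0.8089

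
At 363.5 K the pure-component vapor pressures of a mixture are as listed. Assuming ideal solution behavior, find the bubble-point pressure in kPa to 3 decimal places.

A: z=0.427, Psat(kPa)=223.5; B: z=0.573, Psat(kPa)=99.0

Pbub = 152.161 kPa

At the bubble point ψ → 0, so ΣzᵢKᵢ = 1 with Kᵢ = Pᵢˢᵃᵗ/P ⇒ P = ΣzᵢPᵢˢᵃᵗ.
P = 0.427·223.5 + 0.573·99.0 = 152.161 kPa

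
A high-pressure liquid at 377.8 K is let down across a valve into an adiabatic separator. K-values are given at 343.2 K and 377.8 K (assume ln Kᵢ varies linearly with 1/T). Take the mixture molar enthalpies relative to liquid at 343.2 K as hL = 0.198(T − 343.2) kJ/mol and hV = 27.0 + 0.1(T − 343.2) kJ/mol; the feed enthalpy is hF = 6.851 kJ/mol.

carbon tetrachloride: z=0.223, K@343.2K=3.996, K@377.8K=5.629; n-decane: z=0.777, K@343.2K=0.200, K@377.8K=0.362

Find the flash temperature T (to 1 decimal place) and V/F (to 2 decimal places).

Adiabatic flash: solve Rachford–Rice at each trial T, then check hF = ψ·hV(T) + (1−ψ)·hL(T).
  T = 343.2 K: K = (3.996, 0.200), RR gives ψ = 0.019, H_out = 0.524 kJ/mol
  T = 377.8 K: K = (5.629, 0.362), RR gives ψ = 0.182, H_out = 11.140 kJ/mol
  T = 360.5 K: K = (4.782, 0.273), RR gives ψ = 0.101, H_out = 5.988 kJ/mol
  T = 369.1 K: K = (5.196, 0.315), RR gives ψ = 0.140, H_out = 8.563 kJ/mol
  T = 364.8 K: K = (4.987, 0.294), RR gives ψ = 0.121, H_out = 7.282 kJ/mol
  T = 362.6 K: K = (4.882, 0.283), RR gives ψ = 0.111, H_out = 6.622 kJ/mol
Linear interpolation between T = 362.6 (H_out = 6.622) and T = 364.8 (H_out = 7.282) on hF = 6.851 gives T ≈ 363.4 K, at which ψ = 0.11.

T = 363.4 K, V/F = 0.11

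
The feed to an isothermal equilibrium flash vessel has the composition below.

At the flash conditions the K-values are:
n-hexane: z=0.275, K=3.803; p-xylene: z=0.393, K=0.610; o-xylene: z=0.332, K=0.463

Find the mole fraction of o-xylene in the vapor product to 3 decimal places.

Material balance + equilibrium reduce to Σ zᵢ(Kᵢ−1)/(1+V/F(Kᵢ−1)) = 0.
Check two-phase: ΣzᵢKᵢ = 1.439 > 1 and Σzᵢ/Kᵢ = 1.434 > 1, so g(0) = 0.439 > 0 and g(1) = -0.434 < 0.
Newton–Raphson from V/F = 0.5:
  V/F = 0.500: g = -0.1131, g' = -0.646 → V/F = 0.325
  V/F = 0.325: g = 0.0120, g' = -0.811 → V/F = 0.340
Converged at V/F = 0.340.
Compositions from xᵢ = zᵢ/(1+V/F(Kᵢ−1)), yᵢ = Kᵢxᵢ:
  n-hexane: x = 0.141, y = 0.536
  p-xylene: x = 0.453, y = 0.276
  o-xylene: x = 0.406, y = 0.188

y_o-xylene = 0.188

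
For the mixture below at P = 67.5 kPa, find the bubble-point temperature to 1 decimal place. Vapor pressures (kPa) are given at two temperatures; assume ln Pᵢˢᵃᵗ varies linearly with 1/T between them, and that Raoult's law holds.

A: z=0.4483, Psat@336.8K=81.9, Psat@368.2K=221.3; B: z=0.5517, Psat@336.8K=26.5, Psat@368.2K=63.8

T = 345.2 K

Bubble-point temperature: ΣzᵢPᵢˢᵃᵗ(T) = P. Interpolate ln Pᵢˢᵃᵗ = aᵢ + bᵢ/T.
  T = 336.8 K: ΣzᵢPᵢˢᵃᵗ = 51.34 kPa
  T = 368.2 K: ΣzᵢPᵢˢᵃᵗ = 134.41 kPa
  T = 352.5 K: ΣzᵢPᵢˢᵃᵗ = 84.84 kPa
  T = 344.6 K: ΣzᵢPᵢˢᵃᵗ = 66.26 kPa
  T = 348.6 K: ΣzᵢPᵢˢᵃᵗ = 75.20 kPa
  T = 346.6 K: ΣzᵢPᵢˢᵃᵗ = 70.61 kPa
Interpolating between 344.6 K and 346.6 K gives T ≈ 345.2 K.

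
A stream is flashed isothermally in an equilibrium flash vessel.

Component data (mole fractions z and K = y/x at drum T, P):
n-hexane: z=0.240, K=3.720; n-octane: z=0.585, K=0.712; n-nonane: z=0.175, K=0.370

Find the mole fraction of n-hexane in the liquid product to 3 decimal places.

Material balance + equilibrium reduce to Σ zᵢ(Kᵢ−1)/(1+V/F(Kᵢ−1)) = 0.
Check two-phase: ΣzᵢKᵢ = 1.374 > 1 and Σzᵢ/Kᵢ = 1.359 > 1, so g(0) = 0.374 > 0 and g(1) = -0.359 < 0.
Newton iteration, V/F⁰ = 0.5:
  V/F = 0.500: g = -0.0812, g' = -0.533 → V/F = 0.348
  V/F = 0.348: g = 0.0071, g' = -0.643 → V/F = 0.359
Converged at V/F = 0.359.
Compositions from xᵢ = zᵢ/(1+V/F(Kᵢ−1)), yᵢ = Kᵢxᵢ:
  n-hexane: x = 0.121, y = 0.452
  n-octane: x = 0.652, y = 0.465
  n-nonane: x = 0.226, y = 0.084

x_n-hexane = 0.121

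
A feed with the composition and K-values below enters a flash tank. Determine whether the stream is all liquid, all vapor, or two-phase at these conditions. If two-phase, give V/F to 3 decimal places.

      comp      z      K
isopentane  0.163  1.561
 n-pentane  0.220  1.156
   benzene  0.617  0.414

ΣzᵢKᵢ = 0.764; Σzᵢ/Kᵢ = 1.785.
Since ΣzᵢKᵢ < 1 the mixture is below its bubble point — single liquid phase.

all liquid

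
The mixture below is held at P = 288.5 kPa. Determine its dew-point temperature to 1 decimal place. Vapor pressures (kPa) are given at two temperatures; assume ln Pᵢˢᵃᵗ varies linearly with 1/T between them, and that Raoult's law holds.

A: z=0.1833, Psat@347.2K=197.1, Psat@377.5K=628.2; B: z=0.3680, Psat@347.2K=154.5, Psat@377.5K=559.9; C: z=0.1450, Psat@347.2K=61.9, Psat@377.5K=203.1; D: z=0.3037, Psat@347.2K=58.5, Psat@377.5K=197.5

Dew-point temperature: Σzᵢ·P/Pᵢˢᵃᵗ(T) = 1. Interpolate ln Pᵢˢᵃᵗ = aᵢ + bᵢ/T.
  T = 347.2 K: ΣzᵢP/Pᵢˢᵃᵗ = 3.1290
  T = 377.5 K: ΣzᵢP/Pᵢˢᵃᵗ = 0.9234
  T = 362.4 K: ΣzᵢP/Pᵢˢᵃᵗ = 1.6533
  T = 369.9 K: ΣzᵢP/Pᵢˢᵃᵗ = 1.2306
  T = 373.7 K: ΣzᵢP/Pᵢˢᵃᵗ = 1.0644
  T = 375.6 K: ΣzᵢP/Pᵢˢᵃᵗ = 0.9910
Interpolating between 373.7 K and 375.6 K gives T ≈ 375.4 K.

T = 375.4 K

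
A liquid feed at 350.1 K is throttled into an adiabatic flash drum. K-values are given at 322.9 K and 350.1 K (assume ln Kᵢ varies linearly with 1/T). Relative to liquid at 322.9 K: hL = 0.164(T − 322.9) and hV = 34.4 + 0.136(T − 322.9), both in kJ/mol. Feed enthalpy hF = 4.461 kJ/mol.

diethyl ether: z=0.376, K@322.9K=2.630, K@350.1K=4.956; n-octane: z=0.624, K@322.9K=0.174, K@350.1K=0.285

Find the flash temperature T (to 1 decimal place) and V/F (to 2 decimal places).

T = 325.6 K, V/F = 0.12

Adiabatic flash: solve Rachford–Rice at each trial T, then check hF = ψ·hV(T) + (1−ψ)·hL(T).
  T = 322.9 K: K = (2.630, 0.174), RR gives ψ = 0.072, H_out = 2.490 kJ/mol
  T = 350.1 K: K = (4.956, 0.285), RR gives ψ = 0.368, H_out = 16.844 kJ/mol
  T = 336.5 K: K = (3.657, 0.225), RR gives ψ = 0.250, H_out = 10.744 kJ/mol
  T = 329.7 K: K = (3.112, 0.198), RR gives ψ = 0.174, H_out = 7.052 kJ/mol
  T = 326.3 K: K = (2.863, 0.186), RR gives ψ = 0.127, H_out = 4.913 kJ/mol
  T = 324.6 K: K = (2.745, 0.180), RR gives ψ = 0.101, H_out = 3.743 kJ/mol
Linear interpolation between T = 324.6 (H_out = 3.743) and T = 326.3 (H_out = 4.913) on hF = 4.461 gives T ≈ 325.6 K, at which ψ = 0.12.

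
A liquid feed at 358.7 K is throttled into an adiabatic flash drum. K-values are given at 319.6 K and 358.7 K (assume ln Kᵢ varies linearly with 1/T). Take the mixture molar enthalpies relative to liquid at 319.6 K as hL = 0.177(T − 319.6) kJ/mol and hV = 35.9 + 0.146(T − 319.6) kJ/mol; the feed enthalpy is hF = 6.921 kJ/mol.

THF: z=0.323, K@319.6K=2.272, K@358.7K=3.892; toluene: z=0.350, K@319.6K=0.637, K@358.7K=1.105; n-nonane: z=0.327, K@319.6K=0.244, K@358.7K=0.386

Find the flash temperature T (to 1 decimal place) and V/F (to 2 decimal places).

T = 325.5 K, V/F = 0.16

Adiabatic flash: solve Rachford–Rice at each trial T, then check hF = ψ·hV(T) + (1−ψ)·hL(T).
  T = 319.6 K: K = (2.272, 0.637, 0.244), RR gives ψ = 0.050, H_out = 1.793 kJ/mol
  T = 358.7 K: K = (3.892, 1.105, 0.386), RR gives ψ = 0.687, H_out = 30.739 kJ/mol
  T = 339.1 K: K = (3.018, 0.852, 0.311), RR gives ψ = 0.392, H_out = 17.291 kJ/mol
  T = 329.4 K: K = (2.632, 0.740, 0.277), RR gives ψ = 0.234, H_out = 10.056 kJ/mol
  T = 324.5 K: K = (2.448, 0.688, 0.260), RR gives ψ = 0.146, H_out = 6.095 kJ/mol
  T = 326.9 K: K = (2.537, 0.713, 0.268), RR gives ψ = 0.190, H_out = 8.070 kJ/mol
Linear interpolation between T = 324.5 (H_out = 6.095) and T = 326.9 (H_out = 8.070) on hF = 6.921 gives T ≈ 325.5 K, at which ψ = 0.16.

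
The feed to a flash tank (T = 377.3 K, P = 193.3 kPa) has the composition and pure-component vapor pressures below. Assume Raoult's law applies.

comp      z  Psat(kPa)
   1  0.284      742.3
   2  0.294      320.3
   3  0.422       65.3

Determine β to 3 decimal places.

β = 0.570

Raoult's law: Kᵢ = Pᵢˢᵃᵗ/P = Pᵢˢᵃᵗ/193.3.
  K_1 = 742.3/193.3 = 3.84014, K_2 = 320.3/193.3 = 1.65701, K_3 = 65.3/193.3 = 0.33782
Rachford–Rice: g(β) = Σ zᵢ(Kᵢ−1)/(1+β(Kᵢ−1)) = 0.
Check two-phase: ΣzᵢKᵢ = 1.720 > 1 and Σzᵢ/Kᵢ = 1.501 > 1, so g(0) = 0.720 > 0 and g(1) = -0.501 < 0.
Newton iteration, β⁰ = 0.5:
  β = 0.500: g = 0.0609, g' = -0.877 → β = 0.570
Converged at β = 0.570.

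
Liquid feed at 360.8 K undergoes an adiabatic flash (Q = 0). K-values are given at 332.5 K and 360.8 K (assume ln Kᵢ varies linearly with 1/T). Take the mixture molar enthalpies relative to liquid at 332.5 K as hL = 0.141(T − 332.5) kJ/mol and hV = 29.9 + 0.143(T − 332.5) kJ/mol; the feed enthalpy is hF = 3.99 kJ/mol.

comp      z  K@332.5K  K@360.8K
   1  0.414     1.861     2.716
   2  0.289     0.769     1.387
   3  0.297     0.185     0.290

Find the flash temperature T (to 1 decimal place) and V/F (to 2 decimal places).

T = 333.6 K, V/F = 0.13

Adiabatic flash: solve Rachford–Rice at each trial T, then check hF = ψ·hV(T) + (1−ψ)·hL(T).
  T = 332.5 K: K = (1.861, 0.769, 0.185), RR gives ψ = 0.093, H_out = 2.775 kJ/mol
  T = 360.8 K: K = (2.716, 1.387, 0.290), RR gives ψ = 0.690, H_out = 24.666 kJ/mol
  T = 346.6 K: K = (2.264, 1.044, 0.234), RR gives ψ = 0.448, H_out = 15.395 kJ/mol
  T = 339.6 K: K = (2.058, 0.900, 0.209), RR gives ψ = 0.291, H_out = 9.695 kJ/mol
  T = 336.1 K: K = (1.960, 0.833, 0.197), RR gives ψ = 0.199, H_out = 6.450 kJ/mol
  T = 334.3 K: K = (1.910, 0.801, 0.191), RR gives ψ = 0.147, H_out = 4.659 kJ/mol
  T = 333.4 K: K = (1.885, 0.785, 0.188), RR gives ψ = 0.120, H_out = 3.729 kJ/mol
  T = 333.9 K: K = (1.899, 0.794, 0.189), RR gives ψ = 0.135, H_out = 4.249 kJ/mol
  T = 333.6 K: K = (1.891, 0.788, 0.189), RR gives ψ = 0.127, H_out = 3.938 kJ/mol
  T = 333.8 K: K = (1.896, 0.792, 0.189), RR gives ψ = 0.133, H_out = 4.146 kJ/mol
  T = 333.7 K: K = (1.894, 0.790, 0.189), RR gives ψ = 0.130, H_out = 4.042 kJ/mol
Continuing to bisect between 333.6 K and 333.7 K converges to T = 333.6 K, at which ψ = 0.13.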